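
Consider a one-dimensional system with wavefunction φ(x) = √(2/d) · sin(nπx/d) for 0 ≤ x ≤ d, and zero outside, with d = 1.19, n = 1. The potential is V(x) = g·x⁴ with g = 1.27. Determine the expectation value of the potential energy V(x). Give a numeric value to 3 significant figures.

⟨V⟩ = ∫ V(x)·|φ|² dx.
With sin²θ = (1 − cos2θ)/2 on 0 ≤ x ≤ d: ∫sin²(nπx/d) dx = d/2, ∫x·sin²(nπx/d) dx = d²/4, ∫x²·sin²(nπx/d) dx = d³·(1/6 − 1/(4n²π²)); higher powers xᵏ the same way, integrating xᵏ·cos(2nπx/d) by parts.
⟨V⟩ = 0.29053.

0.291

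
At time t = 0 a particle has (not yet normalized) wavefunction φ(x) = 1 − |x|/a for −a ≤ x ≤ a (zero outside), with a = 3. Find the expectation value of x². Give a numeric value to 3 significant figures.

0.900

⟨x²⟩ = ∫ x²·|φ|² dx / ∫|φ|² dx (integrals over the domain).
φ is even, so ∫ over [−a, a] = 2∫₀ᵃ with φ = 1 − x/a there: ∫₀ᵃ (1 − x/a)² dx = a/3, ∫₀ᵃ x²(1 − x/a)² dx = a³/30, ∫₀ᵃ x⁴(1 − x/a)² dx = a⁵/105.
State is unnormalized: ∫|φ|² dx = 2.0000, and ∫φ*·x²·φ dx = 1.8000, so ⟨x²⟩ = 1.8000 / 2.0000.
⟨x²⟩ = 0.90000.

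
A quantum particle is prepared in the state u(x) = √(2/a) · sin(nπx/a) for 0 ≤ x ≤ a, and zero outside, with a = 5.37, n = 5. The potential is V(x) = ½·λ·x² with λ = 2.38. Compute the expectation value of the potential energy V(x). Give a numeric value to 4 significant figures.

11.37

⟨V⟩ = ∫ V(x)·|u|² dx.
With sin²θ = (1 − cos2θ)/2 on 0 ≤ x ≤ a: ∫sin²(nπx/a) dx = a/2, ∫x·sin²(nπx/a) dx = a²/4, ∫x²·sin²(nπx/a) dx = a³·(1/6 − 1/(4n²π²)); higher powers xᵏ the same way, integrating xᵏ·cos(2nπx/a) by parts.
⟨V⟩ = 11.369.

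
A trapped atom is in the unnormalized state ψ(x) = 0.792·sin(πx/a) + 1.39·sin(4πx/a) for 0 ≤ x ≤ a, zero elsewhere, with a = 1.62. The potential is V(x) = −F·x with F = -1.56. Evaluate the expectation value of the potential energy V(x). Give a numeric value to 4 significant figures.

⟨V⟩ = ∫ V(x)·|ψ|² dx / ∫|ψ|² dx.
On 0 ≤ x ≤ a (j ≠ l): ∫sin²(jπx/a) dx = a/2, ∫sin(jπx/a)·sin(lπx/a) dx = 0; diagonal moments ∫x·sin²(jπx/a) dx = a²/4, ∫x²·sin²(jπx/a) dx = a³·(1/6 − 1/(4j²π²)); cross terms ∫x·sin(jπx/a)·sin(lπx/a) dx = 0 for j + l even and −4jla²/(π²(j² − l²)²) for j + l odd, ∫x²·sin(jπx/a)·sin(lπx/a) dx = (−1)^(j+l)·4jla³/(π²(j² − l²)²); higher powers the same way via product-to-sum and parts.
State is unnormalized: ∫|ψ|² dx = 2.0731, and ∫ψ*·V(x)·ψ dx = 2.5546, so ⟨V⟩ = 2.5546 / 2.0731.
⟨V⟩ = 1.2323.

1.232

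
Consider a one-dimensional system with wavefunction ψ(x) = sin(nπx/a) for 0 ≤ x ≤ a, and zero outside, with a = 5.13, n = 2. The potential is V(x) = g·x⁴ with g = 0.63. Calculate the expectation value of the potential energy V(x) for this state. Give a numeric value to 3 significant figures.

⟨V⟩ = ∫ V(x)·|ψ|² dx / ∫|ψ|² dx.
With sin²θ = (1 − cos2θ)/2 on 0 ≤ x ≤ a: ∫sin²(nπx/a) dx = a/2, ∫x·sin²(nπx/a) dx = a²/4, ∫x²·sin²(nπx/a) dx = a³·(1/6 − 1/(4n²π²)); higher powers xᵏ the same way, integrating xᵏ·cos(2nπx/a) by parts.
State is unnormalized: ∫|ψ|² dx = 2.5650, and ∫ψ*·V(x)·ψ dx = 196.56, so ⟨V⟩ = 196.56 / 2.5650.
⟨V⟩ = 76.633.

76.6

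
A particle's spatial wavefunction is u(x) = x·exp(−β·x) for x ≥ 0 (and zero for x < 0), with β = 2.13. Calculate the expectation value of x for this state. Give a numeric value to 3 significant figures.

0.704

⟨x⟩ = ∫ x·|u|² dx / ∫|u|² dx (integrals over the domain).
Every integrand reduces to terms xʲ·e^(−2βx) on [0, ∞); use ∫₀^∞ xʲ·e^(−2βx) dx = j!/(2β)^(j+1).
State is unnormalized: ∫|u|² dx = 0.025870, and ∫u*·x·u dx = 0.018219, so ⟨x⟩ = 0.018219 / 0.025870.
⟨x⟩ = 0.70423.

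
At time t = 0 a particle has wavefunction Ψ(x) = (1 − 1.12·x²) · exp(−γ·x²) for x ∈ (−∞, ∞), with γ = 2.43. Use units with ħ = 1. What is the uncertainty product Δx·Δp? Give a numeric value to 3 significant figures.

0.506

Δx = √(⟨x²⟩−⟨x⟩²), Δp = √(⟨p²⟩−⟨p⟩²).
Expand each integrand as polynomial × e^(−2γx²) and use ∫x^(2j)·e^(−2γx²) dx = (2j−1)!!/(4γ)^j · √(π/(2γ)), odd powers → 0; here √(π/(2γ)) = 0.80400. Differentiate with the product rule, d/dx e^(−γx²) = −2γx·e^(−γx²).
Normalization: ∫|Ψ|² dx = 0.65074.
⟨x⟩ = 0.0000, ⟨x²⟩ = 0.064547 ⇒ Δx = 0.25406.
⟨p⟩ = 0.0000, ⟨p²⟩ = 3.9732 ⇒ Δp = 1.9933.
Δx·Δp = 0.50642.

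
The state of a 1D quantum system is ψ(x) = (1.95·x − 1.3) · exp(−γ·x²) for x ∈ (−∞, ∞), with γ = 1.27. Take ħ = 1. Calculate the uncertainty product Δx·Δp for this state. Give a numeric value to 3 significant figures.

Δx = √(⟨x²⟩−⟨x⟩²), Δp = √(⟨p²⟩−⟨p⟩²).
Expand each integrand as polynomial × e^(−2γx²) and use ∫x^(2j)·e^(−2γx²) dx = (2j−1)!!/(4γ)^j · √(π/(2γ)), odd powers → 0; here √(π/(2γ)) = 1.1121. Differentiate with the product rule, d/dx e^(−γx²) = −2γx·e^(−γx²).
Normalization: ∫|ψ|² dx = 2.7120.
⟨x⟩ = -0.40928, ⟨x²⟩ = 0.31770 ⇒ Δx = 0.38755.
⟨p⟩ = 0.0000, ⟨p²⟩ = 2.0497 ⇒ Δp = 1.4317.
Δx·Δp = 0.55484.

0.555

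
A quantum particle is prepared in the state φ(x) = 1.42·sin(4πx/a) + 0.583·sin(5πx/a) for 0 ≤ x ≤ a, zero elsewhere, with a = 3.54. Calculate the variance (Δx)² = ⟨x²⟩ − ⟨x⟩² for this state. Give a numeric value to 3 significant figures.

Compute ⟨x⟩ and ⟨x²⟩ separately, then (Δx)² = ⟨x²⟩ − ⟨x⟩².
On 0 ≤ x ≤ a (j ≠ l): ∫sin²(jπx/a) dx = a/2, ∫sin(jπx/a)·sin(lπx/a) dx = 0; diagonal moments ∫x·sin²(jπx/a) dx = a²/4, ∫x²·sin²(jπx/a) dx = a³·(1/6 − 1/(4j²π²)); cross terms ∫x·sin(jπx/a)·sin(lπx/a) dx = 0 for j + l even and −4jla²/(π²(j² − l²)²) for j + l odd, ∫x²·sin(jπx/a)·sin(lπx/a) dx = (−1)^(j+l)·4jla³/(π²(j² − l²)²); higher powers the same way via product-to-sum and parts.
Normalization: ∫|φ|² dx = 4.1706.
⟨x⟩ = 1.2722 and ⟨x²⟩ = 2.3772.
(Δx)² = 2.3772 − (1.2722)² = 0.75883.

0.759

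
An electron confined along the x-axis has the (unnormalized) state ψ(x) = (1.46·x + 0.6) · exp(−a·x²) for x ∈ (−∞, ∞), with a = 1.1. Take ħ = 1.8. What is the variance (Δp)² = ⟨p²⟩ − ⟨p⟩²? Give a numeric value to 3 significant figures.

Compute ⟨p⟩ and ⟨p²⟩ separately; (Δp)² = ⟨p²⟩ − ⟨p⟩².
Expand each integrand as polynomial × e^(−2ax²) and use ∫x^(2j)·e^(−2ax²) dx = (2j−1)!!/(4a)^j · √(π/(2a)), odd powers → 0; here √(π/(2a)) = 1.1950. Differentiate with the product rule, d/dx e^(−ax²) = −2ax·e^(−ax²).
Normalization: ∫|ψ|² dx = 1.0091.
⟨p⟩ = 0.0000 and ⟨p²⟩ = 7.6533.
(Δp)² = 7.6533 − (0.0000)² = 7.6533.

7.65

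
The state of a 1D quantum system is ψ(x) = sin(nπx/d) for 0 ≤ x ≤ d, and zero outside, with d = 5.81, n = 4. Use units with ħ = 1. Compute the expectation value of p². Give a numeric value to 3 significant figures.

p² ψ = −ħ² d²ψ/dx²; ⟨p²⟩ = −ħ² ∫ ψ*·ψ'' dx / ∫|ψ|² dx.
d/dx sin(nπx/d) = (nπ/d)·cos(nπx/d) and d²/dx² sin(nπx/d) = −(nπ/d)²·sin(nπx/d); on 0 ≤ x ≤ d, ∫sin²(nπx/d) dx = d/2 and ∫sin(nπx/d)·cos(nπx/d) dx = 0.
State is unnormalized: ∫|ψ|² dx = 2.9050, and ∫ψ*·(−ħ² ψ'') dx = 13.590, so ⟨p²⟩ = 13.590 / 2.9050.
⟨p²⟩ = 4.6781.

4.68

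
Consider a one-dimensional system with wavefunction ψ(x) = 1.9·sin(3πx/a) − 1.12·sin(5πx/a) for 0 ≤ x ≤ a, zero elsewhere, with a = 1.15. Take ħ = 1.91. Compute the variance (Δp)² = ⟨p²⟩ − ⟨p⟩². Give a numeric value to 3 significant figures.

Compute ⟨p⟩ and ⟨p²⟩ separately; (Δp)² = ⟨p²⟩ − ⟨p⟩².
d²/dx² sin(jπx/a) = −(jπ/a)²·sin(jπx/a); on 0 ≤ x ≤ a, ∫sin²(jπx/a) dx = a/2 and ∫sin(jπx/a)·sin(lπx/a) dx = 0 for j ≠ l, so only diagonal terms survive in ∫|ψ|² and ∫ψ·ψ″; ∫ψ·ψ′ dx = [ψ²/2] between the walls = 0.
Normalization: ∫|ψ|² dx = 2.7970.
⟨p⟩ = 0.0000 and ⟨p²⟩ = 357.36.
(Δp)² = 357.36 − (0.0000)² = 357.36.

357.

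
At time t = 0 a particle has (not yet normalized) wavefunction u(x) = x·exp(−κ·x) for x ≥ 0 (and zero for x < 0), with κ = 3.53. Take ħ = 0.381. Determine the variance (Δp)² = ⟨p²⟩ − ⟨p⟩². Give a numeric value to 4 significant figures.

Compute ⟨p⟩ and ⟨p²⟩ separately; (Δp)² = ⟨p²⟩ − ⟨p⟩².
Differentiate x·exp(−κ·x) with the product rule; every integrand then reduces to terms xʲ·e^(−2κx) on [0, ∞), with ∫₀^∞ xʲ·e^(−2κx) dx = j!/(2κ)^(j+1).
Normalization: ∫|u|² dx = 0.0056835.
⟨p⟩ = 0.0000 and ⟨p²⟩ = 1.8088.
(Δp)² = 1.8088 − (0.0000)² = 1.8088.

1.809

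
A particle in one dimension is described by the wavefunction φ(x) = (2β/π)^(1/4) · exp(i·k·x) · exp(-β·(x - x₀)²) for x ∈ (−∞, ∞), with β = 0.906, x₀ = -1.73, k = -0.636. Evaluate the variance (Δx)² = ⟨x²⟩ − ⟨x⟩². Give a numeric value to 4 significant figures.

0.2759

Compute ⟨x⟩ and ⟨x²⟩ separately, then (Δx)² = ⟨x²⟩ − ⟨x⟩².
Gaussian moments (u = x − x₀): ∫u^(2j)·e^(−2βu²) du = (2j−1)!!/(4β)^j · √(π/(2β)), odd powers integrate to 0; here √(π/(2β)) = 1.3167.
⟨x⟩ = -1.7300 and ⟨x²⟩ = 3.2688.
(Δx)² = 3.2688 − (-1.7300)² = 0.27594.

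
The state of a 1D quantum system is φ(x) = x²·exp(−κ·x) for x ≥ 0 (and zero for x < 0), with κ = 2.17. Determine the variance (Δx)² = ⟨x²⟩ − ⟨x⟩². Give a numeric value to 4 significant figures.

0.2655

Compute ⟨x⟩ and ⟨x²⟩ separately, then (Δx)² = ⟨x²⟩ − ⟨x⟩².
Every integrand reduces to terms xʲ·e^(−2κx) on [0, ∞); use ∫₀^∞ xʲ·e^(−2κx) dx = j!/(2κ)^(j+1).
Normalization: ∫|φ|² dx = 0.015587.
⟨x⟩ = 1.1521 and ⟨x²⟩ = 1.5927.
(Δx)² = 1.5927 − (1.1521)² = 0.26545.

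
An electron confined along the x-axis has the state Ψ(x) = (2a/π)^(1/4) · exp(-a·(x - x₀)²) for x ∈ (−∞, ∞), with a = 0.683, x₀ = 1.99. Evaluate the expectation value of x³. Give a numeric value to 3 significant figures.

10.1

⟨x³⟩ = ∫ x³·|Ψ|² dx (integrals over the domain).
Gaussian moments (u = x − x₀): ∫u^(2j)·e^(−2au²) du = (2j−1)!!/(4a)^j · √(π/(2a)), odd powers integrate to 0; here √(π/(2a)) = 1.5165.
⟨x³⟩ = 10.066.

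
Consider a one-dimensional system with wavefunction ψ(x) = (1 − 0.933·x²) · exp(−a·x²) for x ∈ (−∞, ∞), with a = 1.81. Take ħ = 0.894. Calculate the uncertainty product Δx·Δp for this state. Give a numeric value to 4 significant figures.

0.4563

Δx = √(⟨x²⟩−⟨x⟩²), Δp = √(⟨p²⟩−⟨p⟩²).
Expand each integrand as polynomial × e^(−2ax²) and use ∫x^(2j)·e^(−2ax²) dx = (2j−1)!!/(4a)^j · √(π/(2a)), odd powers → 0; here √(π/(2a)) = 0.93158. Differentiate with the product rule, d/dx e^(−ax²) = −2ax·e^(−ax²).
Normalization: ∫|ψ|² dx = 0.73789.
⟨x⟩ = 0.0000, ⟨x²⟩ = 0.082986 ⇒ Δx = 0.28807.
⟨p⟩ = 0.0000, ⟨p²⟩ = 2.5094 ⇒ Δp = 1.5841.
Δx·Δp = 0.45633.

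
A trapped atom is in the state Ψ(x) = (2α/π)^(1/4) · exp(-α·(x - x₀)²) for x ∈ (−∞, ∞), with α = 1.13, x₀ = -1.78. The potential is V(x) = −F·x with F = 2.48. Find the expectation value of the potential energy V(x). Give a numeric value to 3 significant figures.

⟨V⟩ = ∫ V(x)·|Ψ|² dx.
Gaussian moments (u = x − x₀): ∫u^(2j)·e^(−2αu²) du = (2j−1)!!/(4α)^j · √(π/(2α)), odd powers integrate to 0; here √(π/(2α)) = 1.1790.
⟨V⟩ = 4.4144.

4.41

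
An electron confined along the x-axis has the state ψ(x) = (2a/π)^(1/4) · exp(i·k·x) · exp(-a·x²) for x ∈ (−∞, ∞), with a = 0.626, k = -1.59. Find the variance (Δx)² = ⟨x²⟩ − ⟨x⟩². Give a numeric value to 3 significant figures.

Compute ⟨x⟩ and ⟨x²⟩ separately, then (Δx)² = ⟨x²⟩ − ⟨x⟩².
Gaussian moments: ∫x^(2j)·e^(−2ax²) dx = (2j−1)!!/(4a)^j · √(π/(2a)), odd powers integrate to 0; here √(π/(2a)) = 1.5841.
⟨x⟩ = 0.0000 and ⟨x²⟩ = 0.39936.
(Δx)² = 0.39936 − (0.0000)² = 0.39936.

0.399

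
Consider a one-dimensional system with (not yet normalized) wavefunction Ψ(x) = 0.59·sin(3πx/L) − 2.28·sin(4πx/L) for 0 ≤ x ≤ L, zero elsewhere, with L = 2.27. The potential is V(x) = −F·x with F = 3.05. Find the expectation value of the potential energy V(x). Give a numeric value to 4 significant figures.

-4.128

⟨V⟩ = ∫ V(x)·|Ψ|² dx / ∫|Ψ|² dx.
On 0 ≤ x ≤ L (j ≠ l): ∫sin²(jπx/L) dx = L/2, ∫sin(jπx/L)·sin(lπx/L) dx = 0; diagonal moments ∫x·sin²(jπx/L) dx = L²/4, ∫x²·sin²(jπx/L) dx = L³·(1/6 − 1/(4j²π²)); cross terms ∫x·sin(jπx/L)·sin(lπx/L) dx = 0 for j + l even and −4jlL²/(π²(j² − l²)²) for j + l odd, ∫x²·sin(jπx/L)·sin(lπx/L) dx = (−1)^(j+l)·4jlL³/(π²(j² − l²)²); higher powers the same way via product-to-sum and parts.
State is unnormalized: ∫|Ψ|² dx = 6.2953, and ∫Ψ*·V(x)·Ψ dx = -25.989, so ⟨V⟩ = -25.989 / 6.2953.
⟨V⟩ = -4.1284.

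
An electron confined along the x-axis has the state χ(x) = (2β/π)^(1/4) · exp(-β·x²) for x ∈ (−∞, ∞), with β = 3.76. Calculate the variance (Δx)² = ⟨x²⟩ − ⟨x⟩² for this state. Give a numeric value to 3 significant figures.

Compute ⟨x⟩ and ⟨x²⟩ separately, then (Δx)² = ⟨x²⟩ − ⟨x⟩².
Gaussian moments: ∫x^(2j)·e^(−2βx²) dx = (2j−1)!!/(4β)^j · √(π/(2β)), odd powers integrate to 0; here √(π/(2β)) = 0.64635.
⟨x⟩ = 0.0000 and ⟨x²⟩ = 0.066489.
(Δx)² = 0.066489 − (0.0000)² = 0.066489.

0.0665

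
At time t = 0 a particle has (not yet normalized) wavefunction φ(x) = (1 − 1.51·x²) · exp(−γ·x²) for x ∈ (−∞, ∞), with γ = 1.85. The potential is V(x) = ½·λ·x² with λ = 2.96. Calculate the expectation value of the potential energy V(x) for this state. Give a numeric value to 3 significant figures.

⟨V⟩ = ∫ V(x)·|φ|² dx / ∫|φ|² dx.
Expand each integrand as polynomial × e^(−2γx²) and use ∫x^(2j)·e^(−2γx²) dx = (2j−1)!!/(4γ)^j · √(π/(2γ)), odd powers → 0; here √(π/(2γ)) = 0.92145.
State is unnormalized: ∫|φ|² dx = 0.66050, and ∫φ*·V(x)·φ dx = 0.073762, so ⟨V⟩ = 0.073762 / 0.66050.
⟨V⟩ = 0.11167.

0.112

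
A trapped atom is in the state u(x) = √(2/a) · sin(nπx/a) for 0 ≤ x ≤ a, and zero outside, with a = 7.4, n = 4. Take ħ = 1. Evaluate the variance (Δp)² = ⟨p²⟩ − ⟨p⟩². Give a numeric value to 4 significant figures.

2.884

Compute ⟨p⟩ and ⟨p²⟩ separately; (Δp)² = ⟨p²⟩ − ⟨p⟩².
d/dx sin(nπx/a) = (nπ/a)·cos(nπx/a) and d²/dx² sin(nπx/a) = −(nπ/a)²·sin(nπx/a); on 0 ≤ x ≤ a, ∫sin²(nπx/a) dx = a/2 and ∫sin(nπx/a)·cos(nπx/a) dx = 0.
⟨p⟩ = 0.0000 and ⟨p²⟩ = 2.8837.
(Δp)² = 2.8837 − (0.0000)² = 2.8837.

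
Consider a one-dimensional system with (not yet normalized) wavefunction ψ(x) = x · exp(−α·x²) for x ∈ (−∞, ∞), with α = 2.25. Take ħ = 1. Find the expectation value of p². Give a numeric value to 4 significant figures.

6.750

p² ψ = −ħ² d²ψ/dx²; ⟨p²⟩ = −ħ² ∫ ψ*·ψ'' dx / ∫|ψ|² dx.
Expand each integrand as polynomial × e^(−2αx²) and use ∫x^(2j)·e^(−2αx²) dx = (2j−1)!!/(4α)^j · √(π/(2α)), odd powers → 0; here √(π/(2α)) = 0.83554. Differentiate with the product rule, d/dx e^(−αx²) = −2αx·e^(−αx²).
State is unnormalized: ∫|ψ|² dx = 0.092838, and ∫ψ*·(−ħ² ψ'') dx = 0.62666, so ⟨p²⟩ = 0.62666 / 0.092838.
⟨p²⟩ = 6.7500.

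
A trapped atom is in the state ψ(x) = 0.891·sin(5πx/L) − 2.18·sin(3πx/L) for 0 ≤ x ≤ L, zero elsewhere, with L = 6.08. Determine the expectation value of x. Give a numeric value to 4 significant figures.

3.040

⟨x⟩ = ∫ x·|ψ|² dx / ∫|ψ|² dx (integrals over the domain).
On 0 ≤ x ≤ L (j ≠ l): ∫sin²(jπx/L) dx = L/2, ∫sin(jπx/L)·sin(lπx/L) dx = 0; diagonal moments ∫x·sin²(jπx/L) dx = L²/4, ∫x²·sin²(jπx/L) dx = L³·(1/6 − 1/(4j²π²)); cross terms ∫x·sin(jπx/L)·sin(lπx/L) dx = 0 for j + l even and −4jlL²/(π²(j² − l²)²) for j + l odd, ∫x²·sin(jπx/L)·sin(lπx/L) dx = (−1)^(j+l)·4jlL³/(π²(j² − l²)²); higher powers the same way via product-to-sum and parts.
State is unnormalized: ∫|ψ|² dx = 16.861, and ∫ψ*·x·ψ dx = 51.257, so ⟨x⟩ = 51.257 / 16.861.
⟨x⟩ = 3.0400.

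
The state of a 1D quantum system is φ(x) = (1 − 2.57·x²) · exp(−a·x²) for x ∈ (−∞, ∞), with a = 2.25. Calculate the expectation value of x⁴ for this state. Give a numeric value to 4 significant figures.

0.05490

⟨x⁴⟩ = ∫ x⁴·|φ|² dx / ∫|φ|² dx (integrals over the domain).
Expand each integrand as polynomial × e^(−2ax²) and use ∫x^(2j)·e^(−2ax²) dx = (2j−1)!!/(4a)^j · √(π/(2a)), odd powers → 0; here √(π/(2a)) = 0.83554.
State is unnormalized: ∫|φ|² dx = 0.56275, and ∫φ*·x⁴·φ dx = 0.030897, so ⟨x⁴⟩ = 0.030897 / 0.56275.
⟨x⁴⟩ = 0.054903.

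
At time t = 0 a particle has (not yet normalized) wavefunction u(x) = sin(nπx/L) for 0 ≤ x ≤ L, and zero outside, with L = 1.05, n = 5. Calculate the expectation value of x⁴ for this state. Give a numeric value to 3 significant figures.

0.238

⟨x⁴⟩ = ∫ x⁴·|u|² dx / ∫|u|² dx (integrals over the domain).
With sin²θ = (1 − cos2θ)/2 on 0 ≤ x ≤ L: ∫sin²(nπx/L) dx = L/2, ∫x·sin²(nπx/L) dx = L²/4, ∫x²·sin²(nπx/L) dx = L³·(1/6 − 1/(4n²π²)); higher powers xᵏ the same way, integrating xᵏ·cos(2nπx/L) by parts.
State is unnormalized: ∫|u|² dx = 0.52500, and ∫u*·x⁴·u dx = 0.12506, so ⟨x⁴⟩ = 0.12506 / 0.52500.
⟨x⁴⟩ = 0.23820.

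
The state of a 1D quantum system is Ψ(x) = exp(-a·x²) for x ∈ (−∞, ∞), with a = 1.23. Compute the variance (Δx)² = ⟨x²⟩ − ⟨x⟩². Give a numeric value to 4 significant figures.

Compute ⟨x⟩ and ⟨x²⟩ separately, then (Δx)² = ⟨x²⟩ − ⟨x⟩².
Gaussian moments: ∫x^(2j)·e^(−2ax²) dx = (2j−1)!!/(4a)^j · √(π/(2a)), odd powers integrate to 0; here √(π/(2a)) = 1.1301.
Normalization: ∫|Ψ|² dx = 1.1301.
⟨x⟩ = 0.0000 and ⟨x²⟩ = 0.20325.
(Δx)² = 0.20325 − (0.0000)² = 0.20325.

0.2033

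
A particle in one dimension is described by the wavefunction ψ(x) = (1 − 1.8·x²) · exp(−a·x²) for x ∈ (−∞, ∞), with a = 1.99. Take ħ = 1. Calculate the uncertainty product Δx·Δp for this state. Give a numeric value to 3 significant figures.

Δx = √(⟨x²⟩−⟨x⟩²), Δp = √(⟨p²⟩−⟨p⟩²).
Expand each integrand as polynomial × e^(−2ax²) and use ∫x^(2j)·e^(−2ax²) dx = (2j−1)!!/(4a)^j · √(π/(2a)), odd powers → 0; here √(π/(2a)) = 0.88845. Differentiate with the product rule, d/dx e^(−ax²) = −2ax·e^(−ax²).
Normalization: ∫|ψ|² dx = 0.62293.
⟨x⟩ = 0.0000, ⟨x²⟩ = 0.073506 ⇒ Δx = 0.27112.
⟨p⟩ = 0.0000, ⟨p²⟩ = 5.1378 ⇒ Δp = 2.2667.
Δx·Δp = 0.61454.

0.615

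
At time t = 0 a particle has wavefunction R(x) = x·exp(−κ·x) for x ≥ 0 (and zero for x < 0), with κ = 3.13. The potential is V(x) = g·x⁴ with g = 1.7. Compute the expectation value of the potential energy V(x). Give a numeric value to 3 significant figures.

⟨V⟩ = ∫ V(x)·|R|² dx / ∫|R|² dx.
Every integrand reduces to terms xʲ·e^(−2κx) on [0, ∞); use ∫₀^∞ xʲ·e^(−2κx) dx = j!/(2κ)^(j+1).
State is unnormalized: ∫|R|² dx = 0.0081528, and ∫R*·V(x)·R dx = 0.0032491, so ⟨V⟩ = 0.0032491 / 0.0081528.
⟨V⟩ = 0.39852.

0.399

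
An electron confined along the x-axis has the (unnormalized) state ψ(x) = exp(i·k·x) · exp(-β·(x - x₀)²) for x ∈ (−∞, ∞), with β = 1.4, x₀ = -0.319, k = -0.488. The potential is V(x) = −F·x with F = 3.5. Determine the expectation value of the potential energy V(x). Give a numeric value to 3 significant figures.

1.12

⟨V⟩ = ∫ V(x)·|ψ|² dx / ∫|ψ|² dx.
Gaussian moments (u = x − x₀): ∫u^(2j)·e^(−2βu²) du = (2j−1)!!/(4β)^j · √(π/(2β)), odd powers integrate to 0; here √(π/(2β)) = 1.0592.
State is unnormalized: ∫|ψ|² dx = 1.0592, and ∫ψ*·V(x)·ψ dx = 1.1826, so ⟨V⟩ = 1.1826 / 1.0592.
⟨V⟩ = 1.1165.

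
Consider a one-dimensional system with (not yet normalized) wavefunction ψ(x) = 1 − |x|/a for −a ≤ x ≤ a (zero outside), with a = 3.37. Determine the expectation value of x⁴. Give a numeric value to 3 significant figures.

⟨x⁴⟩ = ∫ x⁴·|ψ|² dx / ∫|ψ|² dx (integrals over the domain).
ψ is even, so ∫ over [−a, a] = 2∫₀ᵃ with ψ = 1 − x/a there: ∫₀ᵃ (1 − x/a)² dx = a/3, ∫₀ᵃ x²(1 − x/a)² dx = a³/30, ∫₀ᵃ x⁴(1 − x/a)² dx = a⁵/105.
State is unnormalized: ∫|ψ|² dx = 2.2467, and ∫ψ*·x⁴·ψ dx = 8.2792, so ⟨x⁴⟩ = 8.2792 / 2.2467.
⟨x⁴⟩ = 3.6851.

3.69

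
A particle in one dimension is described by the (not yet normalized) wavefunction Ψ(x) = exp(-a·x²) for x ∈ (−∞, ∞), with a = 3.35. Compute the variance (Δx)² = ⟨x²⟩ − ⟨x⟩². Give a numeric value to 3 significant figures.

0.0746

Compute ⟨x⟩ and ⟨x²⟩ separately, then (Δx)² = ⟨x²⟩ − ⟨x⟩².
Gaussian moments: ∫x^(2j)·e^(−2ax²) dx = (2j−1)!!/(4a)^j · √(π/(2a)), odd powers integrate to 0; here √(π/(2a)) = 0.68476.
Normalization: ∫|Ψ|² dx = 0.68476.
⟨x⟩ = 0.0000 and ⟨x²⟩ = 0.074627.
(Δx)² = 0.074627 − (0.0000)² = 0.074627.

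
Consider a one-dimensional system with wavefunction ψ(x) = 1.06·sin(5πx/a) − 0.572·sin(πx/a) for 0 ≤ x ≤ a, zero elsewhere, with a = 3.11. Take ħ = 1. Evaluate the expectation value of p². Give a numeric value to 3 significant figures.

20.0

p² ψ = −ħ² d²ψ/dx²; ⟨p²⟩ = −ħ² ∫ ψ*·ψ'' dx / ∫|ψ|² dx.
d²/dx² sin(jπx/a) = −(jπ/a)²·sin(jπx/a); on 0 ≤ x ≤ a, ∫sin²(jπx/a) dx = a/2 and ∫sin(jπx/a)·sin(lπx/a) dx = 0 for j ≠ l, so only diagonal terms survive in ∫|ψ|² and ∫ψ·ψ″; ∫ψ·ψ′ dx = [ψ²/2] between the walls = 0.
State is unnormalized: ∫|ψ|² dx = 2.2560, and ∫ψ*·(−ħ² ψ'') dx = 45.091, so ⟨p²⟩ = 45.091 / 2.2560.
⟨p²⟩ = 19.987.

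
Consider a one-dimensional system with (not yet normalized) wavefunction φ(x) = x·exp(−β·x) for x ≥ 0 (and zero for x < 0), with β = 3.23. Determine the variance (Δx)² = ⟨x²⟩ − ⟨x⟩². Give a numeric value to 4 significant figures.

0.07189

Compute ⟨x⟩ and ⟨x²⟩ separately, then (Δx)² = ⟨x²⟩ − ⟨x⟩².
Every integrand reduces to terms xʲ·e^(−2βx) on [0, ∞); use ∫₀^∞ xʲ·e^(−2βx) dx = j!/(2β)^(j+1).
Normalization: ∫|φ|² dx = 0.0074188.
⟨x⟩ = 0.46440 and ⟨x²⟩ = 0.28755.
(Δx)² = 0.28755 − (0.46440)² = 0.071888.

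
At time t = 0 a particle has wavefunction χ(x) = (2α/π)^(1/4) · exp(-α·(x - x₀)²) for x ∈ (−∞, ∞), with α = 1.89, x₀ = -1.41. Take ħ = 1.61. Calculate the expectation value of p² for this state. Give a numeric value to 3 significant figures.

4.90

p² χ = −ħ² d²χ/dx²; ⟨p²⟩ = −ħ² ∫ χ*·χ'' dx.
Gaussian moments (u = x − x₀): ∫u^(2j)·e^(−2αu²) du = (2j−1)!!/(4α)^j · √(π/(2α)), odd powers integrate to 0; here √(π/(2α)) = 0.91165. Derivatives: d/dx e^(−αu²) = −2αu·e^(−αu²), d²/dx² e^(−αu²) = (4α²u² − 2α)·e^(−αu²).
⟨p²⟩ = 4.8991.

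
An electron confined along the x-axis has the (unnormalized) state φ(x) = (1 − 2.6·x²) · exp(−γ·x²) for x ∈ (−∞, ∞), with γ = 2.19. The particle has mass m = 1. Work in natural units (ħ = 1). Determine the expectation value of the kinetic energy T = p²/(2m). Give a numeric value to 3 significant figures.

T = −(ħ²/2m) d²/dx², so ⟨T⟩ = −(ħ²/2m) ∫ φ*·φ'' dx / ∫|φ|² dx; with m = 1.
Expand each integrand as polynomial × e^(−2γx²) and use ∫x^(2j)·e^(−2γx²) dx = (2j−1)!!/(4γ)^j · √(π/(2γ)), odd powers → 0; here √(π/(2γ)) = 0.84691. Differentiate with the product rule, d/dx e^(−γx²) = −2γx·e^(−γx²).
State is unnormalized: ∫|φ|² dx = 0.56800, and ∫φ*·(−ħ²/2m · φ'') dx = 2.0497, so ⟨T⟩ = 2.0497 / 0.56800.
⟨T⟩ = 3.6087.

3.61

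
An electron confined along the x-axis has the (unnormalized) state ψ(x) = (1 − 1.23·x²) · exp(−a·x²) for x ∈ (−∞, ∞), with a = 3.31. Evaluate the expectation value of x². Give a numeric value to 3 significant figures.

0.0514

⟨x²⟩ = ∫ x²·|ψ|² dx / ∫|ψ|² dx (integrals over the domain).
Expand each integrand as polynomial × e^(−2ax²) and use ∫x^(2j)·e^(−2ax²) dx = (2j−1)!!/(4a)^j · √(π/(2a)), odd powers → 0; here √(π/(2a)) = 0.68888.
State is unnormalized: ∫|ψ|² dx = 0.57872, and ∫ψ*·x²·ψ dx = 0.029764, so ⟨x²⟩ = 0.029764 / 0.57872.
⟨x²⟩ = 0.051431.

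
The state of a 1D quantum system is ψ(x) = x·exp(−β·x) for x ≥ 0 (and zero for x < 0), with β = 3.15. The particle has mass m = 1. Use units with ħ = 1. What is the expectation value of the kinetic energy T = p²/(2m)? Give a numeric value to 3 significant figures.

T = −(ħ²/2m) d²/dx², so ⟨T⟩ = −(ħ²/2m) ∫ ψ*·ψ'' dx / ∫|ψ|² dx; with m = 1.
Differentiate x·exp(−β·x) with the product rule; every integrand then reduces to terms xʲ·e^(−2βx) on [0, ∞), with ∫₀^∞ xʲ·e^(−2βx) dx = j!/(2β)^(j+1).
State is unnormalized: ∫|ψ|² dx = 0.0079985, and ∫ψ*·(−ħ²/2m · ψ'') dx = 0.039683, so ⟨T⟩ = 0.039683 / 0.0079985.
⟨T⟩ = 4.9613.

4.96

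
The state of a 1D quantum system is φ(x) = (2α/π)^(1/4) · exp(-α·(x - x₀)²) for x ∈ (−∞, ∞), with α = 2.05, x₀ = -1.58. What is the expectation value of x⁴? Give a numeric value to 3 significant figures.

8.10

⟨x⁴⟩ = ∫ x⁴·|φ|² dx (integrals over the domain).
Gaussian moments (u = x − x₀): ∫u^(2j)·e^(−2αu²) du = (2j−1)!!/(4α)^j · √(π/(2α)), odd powers integrate to 0; here √(π/(2α)) = 0.87535.
⟨x⁴⟩ = 8.1033.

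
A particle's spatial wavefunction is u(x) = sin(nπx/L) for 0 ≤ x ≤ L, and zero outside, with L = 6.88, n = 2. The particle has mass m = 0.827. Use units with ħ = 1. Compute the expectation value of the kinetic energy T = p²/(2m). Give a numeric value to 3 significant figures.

0.504

T = −(ħ²/2m) d²/dx², so ⟨T⟩ = −(ħ²/2m) ∫ u*·u'' dx / ∫|u|² dx; with m = 0.827.
d/dx sin(nπx/L) = (nπ/L)·cos(nπx/L) and d²/dx² sin(nπx/L) = −(nπ/L)²·sin(nπx/L); on 0 ≤ x ≤ L, ∫sin²(nπx/L) dx = L/2 and ∫sin(nπx/L)·cos(nπx/L) dx = 0.
State is unnormalized: ∫|u|² dx = 3.4400, and ∫u*·(−ħ²/2m · u'') dx = 1.7346, so ⟨T⟩ = 1.7346 / 3.4400.
⟨T⟩ = 0.50425.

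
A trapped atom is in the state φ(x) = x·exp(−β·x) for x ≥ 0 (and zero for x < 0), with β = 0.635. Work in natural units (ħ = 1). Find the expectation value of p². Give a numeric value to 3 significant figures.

p² φ = −ħ² d²φ/dx²; ⟨p²⟩ = −ħ² ∫ φ*·φ'' dx / ∫|φ|² dx.
Differentiate x·exp(−β·x) with the product rule; every integrand then reduces to terms xʲ·e^(−2βx) on [0, ∞), with ∫₀^∞ xʲ·e^(−2βx) dx = j!/(2β)^(j+1).
State is unnormalized: ∫|φ|² dx = 0.97638, and ∫φ*·(−ħ² φ'') dx = 0.39370, so ⟨p²⟩ = 0.39370 / 0.97638.
⟨p²⟩ = 0.40323.

0.403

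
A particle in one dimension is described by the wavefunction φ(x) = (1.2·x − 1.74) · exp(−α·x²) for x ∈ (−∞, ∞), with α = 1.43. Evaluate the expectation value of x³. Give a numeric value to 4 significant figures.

⟨x³⟩ = ∫ x³·|φ|² dx / ∫|φ|² dx (integrals over the domain).
Expand each integrand as polynomial × e^(−2αx²) and use ∫x^(2j)·e^(−2αx²) dx = (2j−1)!!/(4α)^j · √(π/(2α)), odd powers → 0; here √(π/(2α)) = 1.0481.
State is unnormalized: ∫|φ|² dx = 3.4370, and ∫φ*·x³·φ dx = -0.40131, so ⟨x³⟩ = -0.40131 / 3.4370.
⟨x³⟩ = -0.11676.

-0.1168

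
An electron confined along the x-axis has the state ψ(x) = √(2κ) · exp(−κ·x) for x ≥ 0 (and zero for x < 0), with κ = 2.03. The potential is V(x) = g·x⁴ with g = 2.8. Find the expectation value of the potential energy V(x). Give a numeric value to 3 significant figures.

0.247

⟨V⟩ = ∫ V(x)·|ψ|² dx.
Every integrand reduces to terms xʲ·e^(−2κx) on [0, ∞); use ∫₀^∞ xʲ·e^(−2κx) dx = j!/(2κ)^(j+1).
⟨V⟩ = 0.24732.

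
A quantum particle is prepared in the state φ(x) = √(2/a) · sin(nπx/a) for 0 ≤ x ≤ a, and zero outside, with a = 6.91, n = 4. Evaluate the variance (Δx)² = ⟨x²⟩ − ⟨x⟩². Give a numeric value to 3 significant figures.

3.83

Compute ⟨x⟩ and ⟨x²⟩ separately, then (Δx)² = ⟨x²⟩ − ⟨x⟩².
With sin²θ = (1 − cos2θ)/2 on 0 ≤ x ≤ a: ∫sin²(nπx/a) dx = a/2, ∫x·sin²(nπx/a) dx = a²/4, ∫x²·sin²(nπx/a) dx = a³·(1/6 − 1/(4n²π²)); higher powers xᵏ the same way, integrating xᵏ·cos(2nπx/a) by parts.
⟨x⟩ = 3.4550 and ⟨x²⟩ = 15.765.
(Δx)² = 15.765 − (3.4550)² = 3.8278.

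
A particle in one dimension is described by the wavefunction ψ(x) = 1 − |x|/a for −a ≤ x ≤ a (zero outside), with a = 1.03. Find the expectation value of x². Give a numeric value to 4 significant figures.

0.1061

⟨x²⟩ = ∫ x²·|ψ|² dx / ∫|ψ|² dx (integrals over the domain).
ψ is even, so ∫ over [−a, a] = 2∫₀ᵃ with ψ = 1 − x/a there: ∫₀ᵃ (1 − x/a)² dx = a/3, ∫₀ᵃ x²(1 − x/a)² dx = a³/30, ∫₀ᵃ x⁴(1 − x/a)² dx = a⁵/105.
State is unnormalized: ∫|ψ|² dx = 0.68667, and ∫ψ*·x²·ψ dx = 0.072848, so ⟨x²⟩ = 0.072848 / 0.68667.
⟨x²⟩ = 0.10609.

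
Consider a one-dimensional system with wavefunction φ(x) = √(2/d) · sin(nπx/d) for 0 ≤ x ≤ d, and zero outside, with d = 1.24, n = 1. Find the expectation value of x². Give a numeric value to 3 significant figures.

0.435

⟨x²⟩ = ∫ x²·|φ|² dx (integrals over the domain).
With sin²θ = (1 − cos2θ)/2 on 0 ≤ x ≤ d: ∫sin²(nπx/d) dx = d/2, ∫x·sin²(nπx/d) dx = d²/4, ∫x²·sin²(nπx/d) dx = d³·(1/6 − 1/(4n²π²)); higher powers xᵏ the same way, integrating xᵏ·cos(2nπx/d) by parts.
⟨x²⟩ = 0.43464.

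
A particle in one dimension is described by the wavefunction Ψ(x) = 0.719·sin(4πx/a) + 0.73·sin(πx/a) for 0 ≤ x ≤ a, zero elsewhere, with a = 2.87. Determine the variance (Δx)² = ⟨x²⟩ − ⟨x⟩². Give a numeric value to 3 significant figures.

0.460

Compute ⟨x⟩ and ⟨x²⟩ separately, then (Δx)² = ⟨x²⟩ − ⟨x⟩².
On 0 ≤ x ≤ a (j ≠ l): ∫sin²(jπx/a) dx = a/2, ∫sin(jπx/a)·sin(lπx/a) dx = 0; diagonal moments ∫x·sin²(jπx/a) dx = a²/4, ∫x²·sin²(jπx/a) dx = a³·(1/6 − 1/(4j²π²)); cross terms ∫x·sin(jπx/a)·sin(lπx/a) dx = 0 for j + l even and −4jla²/(π²(j² − l²)²) for j + l odd, ∫x²·sin(jπx/a)·sin(lπx/a) dx = (−1)^(j+l)·4jla³/(π²(j² − l²)²); higher powers the same way via product-to-sum and parts.
Normalization: ∫|Ψ|² dx = 1.5066.
⟨x⟩ = 1.3936 and ⟨x²⟩ = 2.4023.
(Δx)² = 2.4023 − (1.3936)² = 0.46005.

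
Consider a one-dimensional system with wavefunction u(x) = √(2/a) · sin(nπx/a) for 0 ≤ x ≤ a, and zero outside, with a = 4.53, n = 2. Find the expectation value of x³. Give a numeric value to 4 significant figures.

⟨x³⟩ = ∫ x³·|u|² dx (integrals over the domain).
With sin²θ = (1 − cos2θ)/2 on 0 ≤ x ≤ a: ∫sin²(nπx/a) dx = a/2, ∫x·sin²(nπx/a) dx = a²/4, ∫x²·sin²(nπx/a) dx = a³·(1/6 − 1/(4n²π²)); higher powers xᵏ the same way, integrating xᵏ·cos(2nπx/a) by parts.
⟨x³⟩ = 21.474.

21.47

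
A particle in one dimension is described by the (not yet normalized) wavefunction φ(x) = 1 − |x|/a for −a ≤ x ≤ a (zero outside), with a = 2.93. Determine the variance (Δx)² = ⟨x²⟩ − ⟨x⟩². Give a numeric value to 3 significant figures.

0.858

Compute ⟨x⟩ and ⟨x²⟩ separately, then (Δx)² = ⟨x²⟩ − ⟨x⟩².
φ is even, so ∫ over [−a, a] = 2∫₀ᵃ with φ = 1 − x/a there: ∫₀ᵃ (1 − x/a)² dx = a/3, ∫₀ᵃ x²(1 − x/a)² dx = a³/30, ∫₀ᵃ x⁴(1 − x/a)² dx = a⁵/105.
Normalization: ∫|φ|² dx = 1.9533.
⟨x⟩ = 0.0000 and ⟨x²⟩ = 0.85849.
(Δx)² = 0.85849 − (0.0000)² = 0.85849.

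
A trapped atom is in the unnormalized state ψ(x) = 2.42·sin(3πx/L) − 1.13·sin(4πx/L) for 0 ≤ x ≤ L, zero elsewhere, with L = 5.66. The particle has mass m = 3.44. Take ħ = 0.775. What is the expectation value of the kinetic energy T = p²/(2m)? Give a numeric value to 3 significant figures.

T = −(ħ²/2m) d²/dx², so ⟨T⟩ = −(ħ²/2m) ∫ ψ*·ψ'' dx / ∫|ψ|² dx; with m = 3.44.
d²/dx² sin(jπx/L) = −(jπ/L)²·sin(jπx/L); on 0 ≤ x ≤ L, ∫sin²(jπx/L) dx = L/2 and ∫sin(jπx/L)·sin(lπx/L) dx = 0 for j ≠ l, so only diagonal terms survive in ∫|ψ|² and ∫ψ·ψ″; ∫ψ·ψ′ dx = [ψ²/2] between the walls = 0.
State is unnormalized: ∫|ψ|² dx = 20.187, and ∫ψ*·(−ħ²/2m · ψ'') dx = 5.5669, so ⟨T⟩ = 5.5669 / 20.187.
⟨T⟩ = 0.27576.

0.276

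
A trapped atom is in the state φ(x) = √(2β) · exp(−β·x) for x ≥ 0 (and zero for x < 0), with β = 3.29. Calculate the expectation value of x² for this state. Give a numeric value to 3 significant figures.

⟨x²⟩ = ∫ x²·|φ|² dx (integrals over the domain).
Every integrand reduces to terms xʲ·e^(−2βx) on [0, ∞); use ∫₀^∞ xʲ·e^(−2βx) dx = j!/(2β)^(j+1).
⟨x²⟩ = 0.046193.

0.0462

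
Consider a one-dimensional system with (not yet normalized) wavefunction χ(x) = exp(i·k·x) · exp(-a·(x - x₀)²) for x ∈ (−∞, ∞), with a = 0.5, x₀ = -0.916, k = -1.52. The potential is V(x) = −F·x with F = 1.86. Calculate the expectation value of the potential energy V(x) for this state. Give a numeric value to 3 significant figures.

⟨V⟩ = ∫ V(x)·|χ|² dx / ∫|χ|² dx.
Gaussian moments (u = x − x₀): ∫u^(2j)·e^(−2au²) du = (2j−1)!!/(4a)^j · √(π/(2a)), odd powers integrate to 0; here √(π/(2a)) = 1.7725.
State is unnormalized: ∫|χ|² dx = 1.7725, and ∫χ*·V(x)·χ dx = 3.0198, so ⟨V⟩ = 3.0198 / 1.7725.
⟨V⟩ = 1.7038.

1.70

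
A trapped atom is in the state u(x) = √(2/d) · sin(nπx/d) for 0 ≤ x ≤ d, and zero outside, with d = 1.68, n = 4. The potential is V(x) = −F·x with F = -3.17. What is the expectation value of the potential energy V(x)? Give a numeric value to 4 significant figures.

⟨V⟩ = ∫ V(x)·|u|² dx.
With sin²θ = (1 − cos2θ)/2 on 0 ≤ x ≤ d: ∫sin²(nπx/d) dx = d/2, ∫x·sin²(nπx/d) dx = d²/4, ∫x²·sin²(nπx/d) dx = d³·(1/6 − 1/(4n²π²)); higher powers xᵏ the same way, integrating xᵏ·cos(2nπx/d) by parts.
⟨V⟩ = 2.6628.

2.663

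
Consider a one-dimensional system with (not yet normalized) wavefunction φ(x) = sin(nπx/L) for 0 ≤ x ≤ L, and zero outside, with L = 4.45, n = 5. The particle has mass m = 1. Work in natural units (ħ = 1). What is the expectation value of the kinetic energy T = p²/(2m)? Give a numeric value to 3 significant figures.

T = −(ħ²/2m) d²/dx², so ⟨T⟩ = −(ħ²/2m) ∫ φ*·φ'' dx / ∫|φ|² dx; with m = 1.
d/dx sin(nπx/L) = (nπ/L)·cos(nπx/L) and d²/dx² sin(nπx/L) = −(nπ/L)²·sin(nπx/L); on 0 ≤ x ≤ L, ∫sin²(nπx/L) dx = L/2 and ∫sin(nπx/L)·cos(nπx/L) dx = 0.
State is unnormalized: ∫|φ|² dx = 2.2250, and ∫φ*·(−ħ²/2m · φ'') dx = 13.862, so ⟨T⟩ = 13.862 / 2.2250.
⟨T⟩ = 6.2300.

6.23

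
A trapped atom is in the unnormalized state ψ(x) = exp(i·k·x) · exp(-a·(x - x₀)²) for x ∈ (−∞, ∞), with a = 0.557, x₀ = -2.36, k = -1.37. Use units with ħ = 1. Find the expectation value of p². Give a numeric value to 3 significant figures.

2.43

p² ψ = −ħ² d²ψ/dx²; ⟨p²⟩ = −ħ² ∫ ψ*·ψ'' dx / ∫|ψ|² dx.
Gaussian moments (u = x − x₀): ∫u^(2j)·e^(−2au²) du = (2j−1)!!/(4a)^j · √(π/(2a)), odd powers integrate to 0; here √(π/(2a)) = 1.6793. Derivatives: ψ′ = (ik − 2au)·ψ, ψ″ = ((ik − 2au)² − 2a)·ψ; the odd-in-u pieces drop out.
State is unnormalized: ∫|ψ|² dx = 1.6793, and ∫ψ*·(−ħ² ψ'') dx = 4.0873, so ⟨p²⟩ = 4.0873 / 1.6793.
⟨p²⟩ = 2.4339.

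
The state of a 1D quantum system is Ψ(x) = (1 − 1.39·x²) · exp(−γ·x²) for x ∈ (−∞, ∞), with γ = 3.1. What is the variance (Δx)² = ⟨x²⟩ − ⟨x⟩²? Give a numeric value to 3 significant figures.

Compute ⟨x⟩ and ⟨x²⟩ separately, then (Δx)² = ⟨x²⟩ − ⟨x⟩².
Expand each integrand as polynomial × e^(−2γx²) and use ∫x^(2j)·e^(−2γx²) dx = (2j−1)!!/(4γ)^j · √(π/(2γ)), odd powers → 0; here √(π/(2γ)) = 0.71183.
Normalization: ∫|Ψ|² dx = 0.57908.
⟨x⟩ = 0.0000 and ⟨x²⟩ = 0.051143.
(Δx)² = 0.051143 − (0.0000)² = 0.051143.

0.0511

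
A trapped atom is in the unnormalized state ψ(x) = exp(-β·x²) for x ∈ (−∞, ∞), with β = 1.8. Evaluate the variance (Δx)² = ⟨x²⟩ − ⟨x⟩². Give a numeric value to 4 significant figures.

0.1389

Compute ⟨x⟩ and ⟨x²⟩ separately, then (Δx)² = ⟨x²⟩ − ⟨x⟩².
Gaussian moments: ∫x^(2j)·e^(−2βx²) dx = (2j−1)!!/(4β)^j · √(π/(2β)), odd powers integrate to 0; here √(π/(2β)) = 0.93417.
Normalization: ∫|ψ|² dx = 0.93417.
⟨x⟩ = 0.0000 and ⟨x²⟩ = 0.13889.
(Δx)² = 0.13889 − (0.0000)² = 0.13889.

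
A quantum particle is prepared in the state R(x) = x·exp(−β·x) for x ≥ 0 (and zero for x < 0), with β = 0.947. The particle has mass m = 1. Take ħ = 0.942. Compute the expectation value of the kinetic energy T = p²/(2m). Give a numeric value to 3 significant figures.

T = −(ħ²/2m) d²/dx², so ⟨T⟩ = −(ħ²/2m) ∫ R*·R'' dx / ∫|R|² dx; with m = 1.
Differentiate x·exp(−β·x) with the product rule; every integrand then reduces to terms xʲ·e^(−2βx) on [0, ∞), with ∫₀^∞ xʲ·e^(−2βx) dx = j!/(2β)^(j+1).
State is unnormalized: ∫|R|² dx = 0.29437, and ∫R*·(−ħ²/2m · R'') dx = 0.11713, so ⟨T⟩ = 0.11713 / 0.29437.
⟨T⟩ = 0.39790.

0.398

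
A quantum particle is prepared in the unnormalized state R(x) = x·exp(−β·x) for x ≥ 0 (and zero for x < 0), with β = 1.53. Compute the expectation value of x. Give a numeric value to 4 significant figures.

0.9804

⟨x⟩ = ∫ x·|R|² dx / ∫|R|² dx (integrals over the domain).
Every integrand reduces to terms xʲ·e^(−2βx) on [0, ∞); use ∫₀^∞ xʲ·e^(−2βx) dx = j!/(2β)^(j+1).
State is unnormalized: ∫|R|² dx = 0.069802, and ∫R*·x·R dx = 0.068433, so ⟨x⟩ = 0.068433 / 0.069802.
⟨x⟩ = 0.98039.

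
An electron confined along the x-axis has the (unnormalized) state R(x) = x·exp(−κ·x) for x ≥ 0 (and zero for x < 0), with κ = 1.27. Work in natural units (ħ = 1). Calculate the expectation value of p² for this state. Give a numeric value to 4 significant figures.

1.613

p² R = −ħ² d²R/dx²; ⟨p²⟩ = −ħ² ∫ R*·R'' dx / ∫|R|² dx.
Differentiate x·exp(−κ·x) with the product rule; every integrand then reduces to terms xʲ·e^(−2κx) on [0, ∞), with ∫₀^∞ xʲ·e^(−2κx) dx = j!/(2κ)^(j+1).
State is unnormalized: ∫|R|² dx = 0.12205, and ∫R*·(−ħ² R'') dx = 0.19685, so ⟨p²⟩ = 0.19685 / 0.12205.
⟨p²⟩ = 1.6129.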